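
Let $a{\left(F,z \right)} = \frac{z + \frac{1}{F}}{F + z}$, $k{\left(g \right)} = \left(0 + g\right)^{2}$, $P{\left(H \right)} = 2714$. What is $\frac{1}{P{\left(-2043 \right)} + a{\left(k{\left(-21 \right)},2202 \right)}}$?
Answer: $\frac{1165563}{3164309065} \approx 0.00036835$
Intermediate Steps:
$k{\left(g \right)} = g^{2}$
$a{\left(F,z \right)} = \frac{z + \frac{1}{F}}{F + z}$
$\frac{1}{P{\left(-2043 \right)} + a{\left(k{\left(-21 \right)},2202 \right)}} = \frac{1}{2714 + \frac{1 + \left(-21\right)^{2} \cdot 2202}{\left(-21\right)^{2} \left(\left(-21\right)^{2} + 2202\right)}} = \frac{1}{2714 + \frac{1 + 441 \cdot 2202}{441 \left(441 + 2202\right)}} = \frac{1}{2714 + \frac{1 + 971082}{441 \cdot 2643}} = \frac{1}{2714 + \frac{1}{441} \cdot \frac{1}{2643} \cdot 971083} = \frac{1}{2714 + \frac{971083}{1165563}} = \frac{1}{\frac{3164309065}{1165563}} = \frac{1165563}{3164309065}$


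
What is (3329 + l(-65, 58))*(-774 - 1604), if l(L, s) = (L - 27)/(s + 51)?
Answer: -862664682/109 ≈ -7.9144e+6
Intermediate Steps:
l(L, s) = (-27 + L)/(51 + s)
(3329 + l(-65, 58))*(-774 - 1604) = (3329 + (-27 - 65)/(51 + 58))*(-774 - 1604) = (3329 - 92/109)*(-2378) = (362769/109)*(-2378) = -862664682/109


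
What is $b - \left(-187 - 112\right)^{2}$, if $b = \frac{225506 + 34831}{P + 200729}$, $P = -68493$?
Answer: $- \frac{11821770299}{132236} \approx -89399.0$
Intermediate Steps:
$b = \frac{260337}{132236}$ ($b = \frac{225506 + 34831}{-68493 + 200729} = \frac{260337}{132236} \approx 1.9687$)
$b - \left(-187 - 112\right)^{2} = \frac{260337}{132236} - \left(-187 - 112\right)^{2} = \frac{260337}{132236} - \left(-299\right)^{2} = \frac{260337}{132236} - 89401 = - \frac{11821770299}{132236}$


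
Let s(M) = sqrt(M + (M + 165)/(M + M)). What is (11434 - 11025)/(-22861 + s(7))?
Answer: -65451043/3658377112 - 1227*sqrt(105)/3658377112 ≈ -0.017894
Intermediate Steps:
s(M) = sqrt(M + (165 + M)/(2*M)) (s(M) = sqrt(M + (165 + M)/((2*M))) = sqrt(M + (165 + M)*(1/(2*M))) = sqrt(M + (165 + M)/(2*M)))
(11434 - 11025)/(-22861 + s(7)) = (11434 - 11025)/(-22861 + sqrt(2 + 4*7 + 330/7)/2) = 409/(-22861 + sqrt(2 + 28 + 330*(1/7))/2) = 409/(-22861 + sqrt(2 + 28 + 330/7)/2) = 409/(-22861 + sqrt(540/7)/2) = 409/(-22861 + (6*sqrt(105)/7)/2) = 409/(-22861 + 3*sqrt(105)/7)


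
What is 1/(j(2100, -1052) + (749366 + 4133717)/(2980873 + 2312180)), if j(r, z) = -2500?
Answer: -5293053/13227749417 ≈ -0.00040015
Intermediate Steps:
1/(j(2100, -1052) + (749366 + 4133717)/(2980873 + 2312180)) = 1/(-2500 + (749366 + 4133717)/(2980873 + 2312180)) = 1/(-2500 + 4883083/5293053) = 1/(-13227749417/5293053) = -5293053/13227749417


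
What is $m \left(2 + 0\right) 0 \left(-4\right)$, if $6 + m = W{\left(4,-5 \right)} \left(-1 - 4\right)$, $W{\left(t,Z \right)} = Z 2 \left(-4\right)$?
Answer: $0$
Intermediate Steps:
$W{\left(t,Z \right)} = - 8 Z$ ($W{\left(t,Z \right)} = 2 Z \left(-4\right) = - 8 Z$)
$m = -206$ ($m = -6 + \left(-8\right) \left(-5\right) \left(-1 - 4\right) = -6 + 40 \left(-5\right) = -6 - 200 = -206$)
$m \left(2 + 0\right) 0 \left(-4\right) = - 206 \left(2 + 0\right) 0 \left(-4\right) = - 206 \cdot 2 \cdot 0 \left(-4\right) = \left(-206\right) 0 \left(-4\right) = 0 \left(-4\right) = 0$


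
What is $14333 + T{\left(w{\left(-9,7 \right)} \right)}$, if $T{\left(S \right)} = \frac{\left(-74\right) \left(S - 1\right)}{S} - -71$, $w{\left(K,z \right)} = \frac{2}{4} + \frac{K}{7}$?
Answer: $\frac{156594}{11} \approx 14236.0$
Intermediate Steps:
$w{\left(K,z \right)} = \frac{1}{2} + \frac{K}{7}$ ($w{\left(K,z \right)} = 2 \cdot \frac{1}{4} + K \frac{1}{7} = \frac{1}{2} + \frac{K}{7}$)
$T{\left(S \right)} = 71 + \frac{74 - 74 S}{S}$ ($T{\left(S \right)} = \frac{\left(-74\right) \left(-1 + S\right)}{S} + 71 = \frac{74 - 74 S}{S} + 71 = 71 + \frac{74 - 74 S}{S}$)
$14333 + T{\left(w{\left(-9,7 \right)} \right)} = 14333 + \left(-3 + \frac{74}{\frac{1}{2} + \frac{1}{7} \left(-9\right)}\right) = 14333 + \left(-3 + \frac{74}{\frac{1}{2} - \frac{9}{7}}\right) = 14333 + \left(-3 + \frac{74}{- \frac{11}{14}}\right) = 14333 + \left(-3 + 74 \left(- \frac{14}{11}\right)\right) = 14333 - \frac{1069}{11} = \frac{156594}{11}$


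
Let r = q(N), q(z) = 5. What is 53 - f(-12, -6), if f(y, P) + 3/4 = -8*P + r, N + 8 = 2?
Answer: 3/4 ≈ 0.75000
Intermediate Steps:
N = -6 (N = -8 + 2 = -6)
r = 5
f(y, P) = 17/4 - 8*P (f(y, P) = -3/4 + (-8*P + 5) = -3/4 + (5 - 8*P) = 17/4 - 8*P)
53 - f(-12, -6) = 53 - (17/4 - 8*(-6)) = 53 - (17/4 + 48) = 53 - 1*209/4 = 53 - 209/4 = 3/4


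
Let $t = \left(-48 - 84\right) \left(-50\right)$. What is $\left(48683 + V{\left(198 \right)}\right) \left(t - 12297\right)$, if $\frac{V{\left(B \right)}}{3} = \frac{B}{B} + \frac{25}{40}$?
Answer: $- \frac{2218998591}{8} \approx -2.7737 \cdot 10^{8}$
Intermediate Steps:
$t = 6600$ ($t = \left(-132\right) \left(-50\right) = 6600$)
$V{\left(B \right)} = \frac{39}{8}$ ($V{\left(B \right)} = 3 \left(\frac{B}{B} + \frac{25}{40}\right) = 3 \left(1 + 25 \cdot \frac{1}{40}\right) = 3 \left(1 + \frac{5}{8}\right) = 3 \cdot \frac{13}{8} = \frac{39}{8}$)
$\left(48683 + V{\left(198 \right)}\right) \left(t - 12297\right) = \left(48683 + \frac{39}{8}\right) \left(6600 - 12297\right) = \frac{389503}{8} \left(-5697\right) = - \frac{2218998591}{8}$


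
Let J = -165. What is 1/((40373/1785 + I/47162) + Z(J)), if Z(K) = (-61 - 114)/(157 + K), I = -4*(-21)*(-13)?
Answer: 336736680/14974603699 ≈ 0.022487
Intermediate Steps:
I = -1092 (I = 84*(-13) = -1092)
Z(K) = -175/(157 + K)
1/((40373/1785 + I/47162) + Z(J)) = 1/((40373/1785 - 1092/47162) - 175/(157 - 165)) = 1/((40373*(1/1785) - 1092*1/47162) - 175/(-8)) = 1/((40373/1785 - 546/23581) - 175*(-⅛)) = 1/(951061103/42092085 + 175/8) = 1/(14974603699/336736680) = 336736680/14974603699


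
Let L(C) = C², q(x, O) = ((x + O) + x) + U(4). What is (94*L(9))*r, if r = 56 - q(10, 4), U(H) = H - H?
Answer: 243648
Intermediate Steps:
U(H) = 0
q(x, O) = O + 2*x (q(x, O) = ((x + O) + x) + 0 = ((O + x) + x) + 0 = (O + 2*x) + 0 = O + 2*x)
r = 32 (r = 56 - (4 + 2*10) = 56 - (4 + 20) = 56 - 1*24 = 56 - 24 = 32)
(94*L(9))*r = (94*9²)*32 = (94*81)*32 = 7614*32 = 243648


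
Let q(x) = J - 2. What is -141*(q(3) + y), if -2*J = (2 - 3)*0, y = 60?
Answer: -8178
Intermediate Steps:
J = 0 (J = -(2 - 3)*0/2 = -(-1)*0/2 = -½*0 = 0)
q(x) = -2 (q(x) = 0 - 2 = -2)
-141*(q(3) + y) = -141*(-2 + 60) = -141*58 = -8178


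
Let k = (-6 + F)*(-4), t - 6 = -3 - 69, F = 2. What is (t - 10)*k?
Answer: -1216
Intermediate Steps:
t = -66 (t = 6 + (-3 - 69) = 6 - 72 = -66)
k = 16 (k = (-6 + 2)*(-4) = -4*(-4) = 16)
(t - 10)*k = (-66 - 10)*16 = -76*16 = -1216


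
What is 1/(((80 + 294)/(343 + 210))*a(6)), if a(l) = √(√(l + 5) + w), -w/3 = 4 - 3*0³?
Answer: -553*I/(374*√(12 - √11)) ≈ -0.50178*I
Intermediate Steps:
w = -12 (w = -3*(4 - 3*0³) = -3*(4 - 3*0) = -3*(4 + 0) = -3*4 = -12)
a(l) = √(-12 + √(5 + l)) (a(l) = √(√(l + 5) - 12) = √(√(5 + l) - 12) = √(-12 + √(5 + l)))
1/(((80 + 294)/(343 + 210))*a(6)) = 1/(((80 + 294)/(343 + 210))*√(-12 + √(5 + 6))) = 1/((374/553)*√(-12 + √11)) = 1/((374*(1/553))*√(-12 + √11)) = 1/(374*√(-12 + √11)/553) = 553/(374*√(-12 + √11))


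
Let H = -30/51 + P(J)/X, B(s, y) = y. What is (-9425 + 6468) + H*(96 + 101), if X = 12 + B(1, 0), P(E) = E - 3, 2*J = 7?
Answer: -1250387/408 ≈ -3064.7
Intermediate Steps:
J = 7/2 (J = (1/2)*7 = 7/2 ≈ 3.5000)
P(E) = -3 + E
X = 12 (X = 12 + 0 = 12)
H = -223/408 (H = -30/51 + (-3 + 7/2)/12 = -30*1/51 + (1/2)*(1/12) = -10/17 + 1/24 = -223/408 ≈ -0.54657)
(-9425 + 6468) + H*(96 + 101) = (-9425 + 6468) - 223*(96 + 101)/408 = -2957 - 223/408*197 = -2957 - 43931/408 = -1250387/408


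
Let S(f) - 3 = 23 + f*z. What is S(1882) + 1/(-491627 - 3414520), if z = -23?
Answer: -168979919221/3906147 ≈ -43260.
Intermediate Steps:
S(f) = 26 - 23*f (S(f) = 3 + (23 + f*(-23)) = 3 + (23 - 23*f) = 26 - 23*f)
S(1882) + 1/(-491627 - 3414520) = (26 - 23*1882) + 1/(-491627 - 3414520) = (26 - 43286) + 1/(-3906147) = -43260 - 1/3906147 = -168979919221/3906147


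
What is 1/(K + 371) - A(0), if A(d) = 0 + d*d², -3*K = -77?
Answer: 3/1190 ≈ 0.0025210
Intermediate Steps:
K = 77/3 (K = -⅓*(-77) = 77/3 ≈ 25.667)
A(d) = d³ (A(d) = 0 + d³ = d³)
1/(K + 371) - A(0) = 1/(77/3 + 371) - 1*0³ = 1/(1190/3) - 1*0 = 3/1190 + 0 = 3/1190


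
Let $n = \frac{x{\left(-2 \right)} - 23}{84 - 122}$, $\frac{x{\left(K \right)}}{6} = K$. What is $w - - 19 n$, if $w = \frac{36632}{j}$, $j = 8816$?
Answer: $\frac{628}{29} \approx 21.655$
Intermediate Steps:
$x{\left(K \right)} = 6 K$
$w = \frac{241}{58}$ ($w = \frac{36632}{8816} = 36632 \cdot \frac{1}{8816} = \frac{241}{58} \approx 4.1552$)
$n = \frac{35}{38}$ ($n = \frac{6 \left(-2\right) - 23}{84 - 122} = \frac{-12 - 23}{-38} = \left(-35\right) \left(- \frac{1}{38}\right) = \frac{35}{38} \approx 0.92105$)
$w - - 19 n = \frac{241}{58} - \left(-19\right) \frac{35}{38} = \frac{241}{58} - - \frac{35}{2} = \frac{241}{58} + \frac{35}{2} = \frac{628}{29}$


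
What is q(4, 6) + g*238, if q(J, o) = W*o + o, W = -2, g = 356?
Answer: 84722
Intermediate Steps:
q(J, o) = -o (q(J, o) = -2*o + o = -o)
q(4, 6) + g*238 = -1*6 + 356*238 = -6 + 84728 = 84722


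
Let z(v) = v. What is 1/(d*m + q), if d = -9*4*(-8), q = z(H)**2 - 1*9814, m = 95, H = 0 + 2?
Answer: 1/17550 ≈ 5.6980e-5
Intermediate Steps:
H = 2
q = -9810 (q = 2**2 - 1*9814 = 4 - 9814 = -9810)
d = 288 (d = -36*(-8) = 288)
1/(d*m + q) = 1/(288*95 - 9810) = 1/(27360 - 9810) = 1/17550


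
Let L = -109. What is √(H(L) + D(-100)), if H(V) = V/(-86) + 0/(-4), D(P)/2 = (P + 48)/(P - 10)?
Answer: 3*√5500990/4730 ≈ 1.4876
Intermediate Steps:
D(P) = 2*(48 + P)/(-10 + P) (D(P) = 2*((P + 48)/(P - 10)) = 2*((48 + P)/(-10 + P)) = 2*(48 + P)/(-10 + P))
H(V) = -V/86 (H(V) = V*(-1/86) + 0*(-¼) = -V/86 + 0 = -V/86)
√(H(L) + D(-100)) = √(-1/86*(-109) + 2*(48 - 100)/(-10 - 100)) = √(109/86 + 2*(-52)/(-110)) = √(109/86 + 2*(-1/110)*(-52)) = √(109/86 + 52/55) = √(10467/4730) = 3*√5500990/4730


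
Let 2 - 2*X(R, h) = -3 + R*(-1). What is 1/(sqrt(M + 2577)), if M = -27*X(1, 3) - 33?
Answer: sqrt(2463)/2463 ≈ 0.020150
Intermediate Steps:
X(R, h) = 5/2 + R/2 (X(R, h) = 1 - (-3 + R*(-1))/2 = 1 - (-3 - R)/2 = 1 + (3/2 + R/2) = 5/2 + R/2)
M = -114 (M = -27*(5/2 + (1/2)*1) - 33 = -27*(5/2 + 1/2) - 33 = -27*3 - 33 = -81 - 33 = -114)
1/(sqrt(M + 2577)) = 1/(sqrt(-114 + 2577)) = 1/(sqrt(2463)) = sqrt(2463)/2463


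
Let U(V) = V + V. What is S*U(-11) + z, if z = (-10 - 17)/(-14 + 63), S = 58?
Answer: -62551/49 ≈ -1276.6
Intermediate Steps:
z = -27/49 ≈ -0.55102
U(V) = 2*V
S*U(-11) + z = 58*(2*(-11)) - 27/49 = 58*(-22) - 27/49 = -1276 - 27/49 = -62551/49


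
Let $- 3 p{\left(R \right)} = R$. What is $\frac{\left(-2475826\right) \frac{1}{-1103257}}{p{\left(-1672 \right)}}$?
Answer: $\frac{3713739}{922322852} \approx 0.0040265$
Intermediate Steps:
$p{\left(R \right)} = - \frac{R}{3}$
$\frac{\left(-2475826\right) \frac{1}{-1103257}}{p{\left(-1672 \right)}} = \frac{\left(-2475826\right) \frac{1}{-1103257}}{\left(- \frac{1}{3}\right) \left(-1672\right)} = \frac{\left(-2475826\right) \left(- \frac{1}{1103257}\right)}{\frac{1672}{3}} = \frac{2475826}{1103257} \cdot \frac{3}{1672} = \frac{3713739}{922322852}$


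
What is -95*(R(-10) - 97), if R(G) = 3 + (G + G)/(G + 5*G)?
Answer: 26695/3 ≈ 8898.3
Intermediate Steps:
R(G) = 10/3 (R(G) = 3 + (2*G)/((6*G)) = 3 + (2*G)*(1/(6*G)) = 3 + 1/3 = 10/3)
-95*(R(-10) - 97) = -95*(10/3 - 97) = -95*(-281/3) = 26695/3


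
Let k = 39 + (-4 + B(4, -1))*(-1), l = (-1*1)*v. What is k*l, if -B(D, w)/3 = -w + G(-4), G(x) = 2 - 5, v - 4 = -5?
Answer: 37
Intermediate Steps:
v = -1 (v = 4 - 5 = -1)
G(x) = -3
B(D, w) = 9 + 3*w (B(D, w) = -3*(-w - 3) = -3*(-3 - w) = 9 + 3*w)
l = 1 (l = -1*1*(-1) = -1*(-1) = 1)
k = 37 (k = 39 + (-4 + (9 + 3*(-1)))*(-1) = 39 + (-4 + (9 - 3))*(-1) = 39 + (-4 + 6)*(-1) = 39 + 2*(-1) = 39 - 2 = 37)
k*l = 37*1 = 37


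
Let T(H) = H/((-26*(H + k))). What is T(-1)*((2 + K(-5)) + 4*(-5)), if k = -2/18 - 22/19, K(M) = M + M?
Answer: 1197/2522 ≈ 0.47462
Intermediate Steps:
K(M) = 2*M
k = -217/171 (k = -2*1/18 - 22*1/19 = -⅑ - 22/19 = -217/171 ≈ -1.2690)
T(H) = H/(5642/171 - 26*H) (T(H) = H/((-26*(H - 217/171))) = H/((-26*(-217/171 + H))) = H/(5642/171 - 26*H))
T(-1)*((2 + K(-5)) + 4*(-5)) = (-171*(-1)/(-5642 + 4446*(-1)))*((2 + 2*(-5)) + 4*(-5)) = (-171*(-1)/(-5642 - 4446))*((2 - 10) - 20) = (-171*(-1)/(-10088))*(-8 - 20) = -171*(-1)*(-1/10088)*(-28) = -171/10088*(-28) = 1197/2522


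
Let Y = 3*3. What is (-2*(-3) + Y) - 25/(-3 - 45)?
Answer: 745/48 ≈ 15.521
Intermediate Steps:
Y = 9
(-2*(-3) + Y) - 25/(-3 - 45) = (-2*(-3) + 9) - 25/(-3 - 45) = (6 + 9) - 25/(-48) = 15 - 1/48*(-25) = 15 + 25/48 = 745/48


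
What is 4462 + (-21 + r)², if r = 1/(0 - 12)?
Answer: 706537/144 ≈ 4906.5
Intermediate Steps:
r = -1/12 (r = 1/(-12) = -1/12 ≈ -0.083333)
4462 + (-21 + r)² = 4462 + (-21 - 1/12)² = 4462 + (-253/12)² = 4462 + 64009/144 = 706537/144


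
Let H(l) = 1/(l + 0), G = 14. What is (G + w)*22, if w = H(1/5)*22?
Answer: 2728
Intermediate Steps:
H(l) = 1/l
w = 110 (w = 22/1/5 = 22/(⅕) = 5*22 = 110)
(G + w)*22 = (14 + 110)*22 = 124*22 = 2728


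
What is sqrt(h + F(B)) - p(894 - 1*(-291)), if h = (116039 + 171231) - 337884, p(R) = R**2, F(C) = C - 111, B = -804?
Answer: -1404225 + 227*I ≈ -1.4042e+6 + 227.0*I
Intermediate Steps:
F(C) = -111 + C
h = -50614 (h = 287270 - 337884 = -50614)
sqrt(h + F(B)) - p(894 - 1*(-291)) = sqrt(-50614 + (-111 - 804)) - (894 - 1*(-291))**2 = sqrt(-50614 - 915) - (894 + 291)**2 = sqrt(-51529) - 1*1185**2 = 227*I - 1*1404225 = 227*I - 1404225 = -1404225 + 227*I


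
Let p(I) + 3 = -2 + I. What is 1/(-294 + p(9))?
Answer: -1/290 ≈ -0.0034483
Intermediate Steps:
p(I) = -5 + I (p(I) = -3 + (-2 + I) = -5 + I)
1/(-294 + p(9)) = 1/(-294 + (-5 + 9)) = 1/(-294 + 4) = 1/(-290) = -1/290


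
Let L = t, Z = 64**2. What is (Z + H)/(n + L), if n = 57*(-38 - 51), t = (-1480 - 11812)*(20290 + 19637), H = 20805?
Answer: -24901/530714757 ≈ -4.6920e-5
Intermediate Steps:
Z = 4096
t = -530709684 (t = -13292*39927 = -530709684)
n = -5073 (n = 57*(-89) = -5073)
L = -530709684
(Z + H)/(n + L) = (4096 + 20805)/(-5073 - 530709684) = 24901/(-530714757) = 24901*(-1/530714757) = -24901/530714757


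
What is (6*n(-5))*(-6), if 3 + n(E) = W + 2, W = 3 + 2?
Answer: -144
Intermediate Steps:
W = 5
n(E) = 4 (n(E) = -3 + (5 + 2) = -3 + 7 = 4)
(6*n(-5))*(-6) = (6*4)*(-6) = 24*(-6) = -144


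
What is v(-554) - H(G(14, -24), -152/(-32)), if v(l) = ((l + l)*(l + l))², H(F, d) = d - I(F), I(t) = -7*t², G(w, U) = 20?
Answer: 6028635576365/4 ≈ 1.5072e+12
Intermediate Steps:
H(F, d) = d + 7*F² (H(F, d) = d - (-7)*F² = d + 7*F²)
v(l) = 16*l⁴ (v(l) = ((2*l)*(2*l))² = (4*l²)² = 16*l⁴)
v(-554) - H(G(14, -24), -152/(-32)) = 16*(-554)⁴ - (-152/(-32) + 7*20²) = 16*94197431056 - (-152*(-1/32) + 7*400) = 1507158896896 - (19/4 + 2800) = 1507158896896 - 1*11219/4 = 1507158896896 - 11219/4 = 6028635576365/4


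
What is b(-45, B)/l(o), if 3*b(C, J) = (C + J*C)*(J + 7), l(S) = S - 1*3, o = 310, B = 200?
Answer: -624105/307 ≈ -2032.9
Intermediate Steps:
l(S) = -3 + S (l(S) = S - 3 = -3 + S)
b(C, J) = (7 + J)*(C + C*J)/3 (b(C, J) = ((C + J*C)*(J + 7))/3 = ((C + C*J)*(7 + J))/3 = ((7 + J)*(C + C*J))/3 = (7 + J)*(C + C*J)/3)
b(-45, B)/l(o) = ((⅓)*(-45)*(7 + 200² + 8*200))/(-3 + 310) = ((⅓)*(-45)*(7 + 40000 + 1600))/307 = ((⅓)*(-45)*41607)*(1/307) = -624105*1/307 = -624105/307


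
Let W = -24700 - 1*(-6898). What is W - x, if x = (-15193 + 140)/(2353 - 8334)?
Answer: -106488815/5981 ≈ -17805.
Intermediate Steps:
x = 15053/5981 (x = -15053/(-5981) = -15053*(-1/5981) = 15053/5981 ≈ 2.5168)
W = -17802 (W = -24700 + 6898 = -17802)
W - x = -17802 - 1*15053/5981 = -17802 - 15053/5981 = -106488815/5981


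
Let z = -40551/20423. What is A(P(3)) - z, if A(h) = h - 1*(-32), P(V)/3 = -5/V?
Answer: 591972/20423 ≈ 28.986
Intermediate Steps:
P(V) = -15/V (P(V) = 3*(-5/V) = -15/V)
A(h) = 32 + h (A(h) = h + 32 = 32 + h)
z = -40551/20423 (z = -40551*1/20423 = -40551/20423 ≈ -1.9856)
A(P(3)) - z = (32 - 15/3) - 1*(-40551/20423) = (32 - 15*⅓) + 40551/20423 = (32 - 5) + 40551/20423 = 27 + 40551/20423 = 591972/20423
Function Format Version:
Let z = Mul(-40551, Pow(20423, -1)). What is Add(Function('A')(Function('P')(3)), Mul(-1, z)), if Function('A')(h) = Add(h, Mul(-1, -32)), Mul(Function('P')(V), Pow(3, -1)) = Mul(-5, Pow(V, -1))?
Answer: Rational(591972, 20423) ≈ 28.986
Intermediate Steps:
Function('P')(V) = Mul(-15, Pow(V, -1)) (Function('P')(V) = Mul(3, Mul(-5, Pow(V, -1))) = Mul(-15, Pow(V, -1)))
Function('A')(h) = Add(32, h) (Function('A')(h) = Add(h, 32) = Add(32, h))
z = Rational(-40551, 20423) (z = Mul(-40551, Rational(1, 20423)) = Rational(-40551, 20423) ≈ -1.9856)
Add(Function('A')(Function('P')(3)), Mul(-1, z)) = Add(Add(32, Mul(-15, Pow(3, -1))), Mul(-1, Rational(-40551, 20423))) = Add(Add(32, Mul(-15, Rational(1, 3))), Rational(40551, 20423)) = Add(Add(32, -5), Rational(40551, 20423)) = Add(27, Rational(40551, 20423)) = Rational(591972, 20423)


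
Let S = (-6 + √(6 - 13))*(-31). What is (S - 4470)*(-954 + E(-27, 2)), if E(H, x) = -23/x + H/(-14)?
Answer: 4127940 + 209095*I*√7/7 ≈ 4.1279e+6 + 79031.0*I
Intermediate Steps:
E(H, x) = -23/x - H/14 (E(H, x) = -23/x + H*(-1/14) = -23/x - H/14)
S = 186 - 31*I*√7 (S = (-6 + √(-7))*(-31) = (-6 + I*√7)*(-31) = 186 - 31*I*√7 ≈ 186.0 - 82.018*I)
(S - 4470)*(-954 + E(-27, 2)) = ((186 - 31*I*√7) - 4470)*(-954 + (-23/2 - 1/14*(-27))) = (-4284 - 31*I*√7)*(-954 + (-23*½ + 27/14)) = (-4284 - 31*I*√7)*(-954 + (-23/2 + 27/14)) = (-4284 - 31*I*√7)*(-954 - 67/7) = (-4284 - 31*I*√7)*(-6745/7) = 4127940 + 209095*I*√7/7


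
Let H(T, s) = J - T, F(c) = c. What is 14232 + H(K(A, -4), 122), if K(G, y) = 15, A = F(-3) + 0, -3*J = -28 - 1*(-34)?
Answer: 14215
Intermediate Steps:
J = -2 (J = -(-28 - 1*(-34))/3 = -(-28 + 34)/3 = -⅓*6 = -2)
A = -3 (A = -3 + 0 = -3)
H(T, s) = -2 - T
14232 + H(K(A, -4), 122) = 14232 + (-2 - 1*15) = 14232 + (-2 - 15) = 14232 - 17 = 14215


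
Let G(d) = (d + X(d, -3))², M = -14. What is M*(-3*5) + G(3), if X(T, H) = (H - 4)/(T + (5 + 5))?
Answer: 36514/169 ≈ 216.06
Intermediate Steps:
X(T, H) = (-4 + H)/(10 + T) (X(T, H) = (-4 + H)/(T + 10) = (-4 + H)/(10 + T))
G(d) = (d - 7/(10 + d))² (G(d) = (d + (-4 - 3)/(10 + d))² = (d - 7/(10 + d))²)
M*(-3*5) + G(3) = -(-42)*5 + (3 - 7/(10 + 3))² = -14*(-15) + (3 - 7/13)² = 210 + (3 - 7*1/13)² = 210 + (3 - 7/13)² = 210 + (32/13)² = 210 + 1024/169 = 36514/169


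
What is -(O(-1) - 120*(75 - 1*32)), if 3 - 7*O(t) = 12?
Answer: 36129/7 ≈ 5161.3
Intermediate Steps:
O(t) = -9/7 (O(t) = 3/7 - ⅐*12 = 3/7 - 12/7 = -9/7)
-(O(-1) - 120*(75 - 1*32)) = -(-9/7 - 120*(75 - 1*32)) = -(-9/7 - 120*(75 - 32)) = -(-9/7 - 120*43) = -(-9/7 - 5160) = -1*(-36129/7) = 36129/7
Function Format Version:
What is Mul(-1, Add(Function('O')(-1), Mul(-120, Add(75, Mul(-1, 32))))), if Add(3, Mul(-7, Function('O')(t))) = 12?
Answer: Rational(36129, 7) ≈ 5161.3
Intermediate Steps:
Function('O')(t) = Rational(-9, 7) (Function('O')(t) = Add(Rational(3, 7), Mul(Rational(-1, 7), 12)) = Add(Rational(3, 7), Rational(-12, 7)) = Rational(-9, 7))
Mul(-1, Add(Function('O')(-1), Mul(-120, Add(75, Mul(-1, 32))))) = Mul(-1, Add(Rational(-9, 7), Mul(-120, Add(75, Mul(-1, 32))))) = Mul(-1, Add(Rational(-9, 7), Mul(-120, Add(75, -32)))) = Mul(-1, Add(Rational(-9, 7), Mul(-120, 43))) = Mul(-1, Add(Rational(-9, 7), -5160)) = Mul(-1, Rational(-36129, 7)) = Rational(36129, 7)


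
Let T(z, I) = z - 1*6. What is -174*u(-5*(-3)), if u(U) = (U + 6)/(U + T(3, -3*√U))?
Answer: -609/2 ≈ -304.50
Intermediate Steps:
T(z, I) = -6 + z (T(z, I) = z - 6 = -6 + z)
u(U) = (6 + U)/(-3 + U) (u(U) = (U + 6)/(U + (-6 + 3)) = (6 + U)/(U - 3) = (6 + U)/(-3 + U))
-174*u(-5*(-3)) = -174*(6 - 5*(-3))/(-3 - 5*(-3)) = -174*(6 + 15)/(-3 + 15) = -174*21/12 = -29*21/2 = -174*7/4 = -609/2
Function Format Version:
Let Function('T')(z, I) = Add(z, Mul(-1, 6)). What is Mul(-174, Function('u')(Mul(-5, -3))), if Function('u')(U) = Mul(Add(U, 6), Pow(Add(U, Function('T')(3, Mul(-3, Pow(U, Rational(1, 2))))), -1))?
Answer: Rational(-609, 2) ≈ -304.50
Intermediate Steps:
Function('T')(z, I) = Add(-6, z) (Function('T')(z, I) = Add(z, -6) = Add(-6, z))
Function('u')(U) = Mul(Pow(Add(-3, U), -1), Add(6, U)) (Function('u')(U) = Mul(Add(U, 6), Pow(Add(U, Add(-6, 3)), -1)) = Mul(Add(6, U), Pow(Add(U, -3), -1)) = Mul(Add(6, U), Pow(Add(-3, U), -1)) = Mul(Pow(Add(-3, U), -1), Add(6, U)))
Mul(-174, Function('u')(Mul(-5, -3))) = Mul(-174, Mul(Pow(Add(-3, Mul(-5, -3)), -1), Add(6, Mul(-5, -3)))) = Mul(-174, Mul(Pow(Add(-3, 15), -1), Add(6, 15))) = Mul(-174, Mul(Pow(12, -1), 21)) = Mul(-174, Mul(Rational(1, 12), 21)) = Mul(-174, Rational(7, 4)) = Rational(-609, 2)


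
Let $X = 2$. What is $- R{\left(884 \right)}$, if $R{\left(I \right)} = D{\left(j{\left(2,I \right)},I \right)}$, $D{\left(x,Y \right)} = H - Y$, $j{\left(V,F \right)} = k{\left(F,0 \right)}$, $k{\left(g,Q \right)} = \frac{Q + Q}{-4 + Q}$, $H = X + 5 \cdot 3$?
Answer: $867$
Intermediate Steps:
$H = 17$ ($H = 2 + 5 \cdot 3 = 2 + 15 = 17$)
$k{\left(g,Q \right)} = \frac{2 Q}{-4 + Q}$
$j{\left(V,F \right)} = 0$ ($j{\left(V,F \right)} = 2 \cdot 0 \frac{1}{-4 + 0} = 2 \cdot 0 \frac{1}{-4} = 2 \cdot 0 \left(- \frac{1}{4}\right) = 0$)
$D{\left(x,Y \right)} = 17 - Y$
$R{\left(I \right)} = 17 - I$
$- R{\left(884 \right)} = - (17 - 884) = \left(-1\right) \left(-867\right) = 867$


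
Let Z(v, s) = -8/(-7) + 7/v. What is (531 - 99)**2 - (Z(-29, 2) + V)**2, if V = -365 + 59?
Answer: 3854644191/41209 ≈ 93539.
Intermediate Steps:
Z(v, s) = 8/7 + 7/v (Z(v, s) = -8*(-1/7) + 7/v = 8/7 + 7/v)
V = -306
(531 - 99)**2 - (Z(-29, 2) + V)**2 = (531 - 99)**2 - ((8/7 + 7/(-29)) - 306)**2 = 432**2 - ((8/7 + 7*(-1/29)) - 306)**2 = 186624 - ((8/7 - 7/29) - 306)**2 = 186624 - (183/203 - 306)**2 = 186624 - (-61935/203)**2 = 186624 - 1*3835944225/41209 = 186624 - 3835944225/41209 = 3854644191/41209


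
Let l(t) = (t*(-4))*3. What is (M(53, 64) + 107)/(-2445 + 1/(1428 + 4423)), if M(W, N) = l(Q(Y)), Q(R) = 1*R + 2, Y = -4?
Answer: -766481/14305694 ≈ -0.053579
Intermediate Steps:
Q(R) = 2 + R (Q(R) = R + 2 = 2 + R)
l(t) = -12*t (l(t) = -4*t*3 = -12*t)
M(W, N) = 24 (M(W, N) = -12*(2 - 4) = -12*(-2) = 24)
(M(53, 64) + 107)/(-2445 + 1/(1428 + 4423)) = (24 + 107)/(-2445 + 1/(1428 + 4423)) = 131/(-2445 + 1/5851) = 131/(-14305694/5851) = 131*(-5851/14305694) = -766481/14305694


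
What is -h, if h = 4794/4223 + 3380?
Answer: -14278534/4223 ≈ -3381.1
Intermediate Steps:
h = 14278534/4223 (h = 4794*(1/4223) + 3380 = 4794/4223 + 3380 = 14278534/4223 ≈ 3381.1)
-h = -1*14278534/4223 = -14278534/4223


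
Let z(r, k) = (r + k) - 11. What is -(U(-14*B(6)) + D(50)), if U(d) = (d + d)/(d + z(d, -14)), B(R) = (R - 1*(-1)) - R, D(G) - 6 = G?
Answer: -2996/53 ≈ -56.528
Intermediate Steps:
D(G) = 6 + G
B(R) = 1 (B(R) = (R + 1) - R = (1 + R) - R = 1)
z(r, k) = -11 + k + r (z(r, k) = (k + r) - 11 = -11 + k + r)
U(d) = 2*d/(-25 + 2*d) (U(d) = (d + d)/(d + (-11 - 14 + d)) = (2*d)/(d + (-25 + d)) = (2*d)/(-25 + 2*d) = 2*d/(-25 + 2*d))
-(U(-14*B(6)) + D(50)) = -(2*(-14*1)/(-25 + 2*(-14*1)) + (6 + 50)) = -(2*(-14)/(-25 + 2*(-14)) + 56) = -(2*(-14)/(-25 - 28) + 56) = -(2*(-14)/(-53) + 56) = -(2*(-14)*(-1/53) + 56) = -(28/53 + 56) = -1*2996/53 = -2996/53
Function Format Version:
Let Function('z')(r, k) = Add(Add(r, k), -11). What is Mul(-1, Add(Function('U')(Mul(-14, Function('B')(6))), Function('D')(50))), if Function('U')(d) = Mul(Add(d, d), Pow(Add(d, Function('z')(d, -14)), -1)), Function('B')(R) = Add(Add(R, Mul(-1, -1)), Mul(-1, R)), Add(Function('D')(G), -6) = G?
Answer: Rational(-2996, 53) ≈ -56.528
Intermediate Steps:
Function('D')(G) = Add(6, G)
Function('B')(R) = 1 (Function('B')(R) = Add(Add(R, 1), Mul(-1, R)) = Add(Add(1, R), Mul(-1, R)) = 1)
Function('z')(r, k) = Add(-11, k, r) (Function('z')(r, k) = Add(Add(k, r), -11) = Add(-11, k, r))
Function('U')(d) = Mul(2, d, Pow(Add(-25, Mul(2, d)), -1)) (Function('U')(d) = Mul(Add(d, d), Pow(Add(d, Add(-11, -14, d)), -1)) = Mul(Mul(2, d), Pow(Add(d, Add(-25, d)), -1)) = Mul(Mul(2, d), Pow(Add(-25, Mul(2, d)), -1)) = Mul(2, d, Pow(Add(-25, Mul(2, d)), -1)))
Mul(-1, Add(Function('U')(Mul(-14, Function('B')(6))), Function('D')(50))) = Mul(-1, Add(Mul(2, Mul(-14, 1), Pow(Add(-25, Mul(2, Mul(-14, 1))), -1)), Add(6, 50))) = Mul(-1, Add(Mul(2, -14, Pow(Add(-25, Mul(2, -14)), -1)), 56)) = Mul(-1, Add(Mul(2, -14, Pow(Add(-25, -28), -1)), 56)) = Mul(-1, Add(Mul(2, -14, Pow(-53, -1)), 56)) = Mul(-1, Add(Mul(2, -14, Rational(-1, 53)), 56)) = Mul(-1, Add(Rational(28, 53), 56)) = Mul(-1, Rational(2996, 53)) = Rational(-2996, 53)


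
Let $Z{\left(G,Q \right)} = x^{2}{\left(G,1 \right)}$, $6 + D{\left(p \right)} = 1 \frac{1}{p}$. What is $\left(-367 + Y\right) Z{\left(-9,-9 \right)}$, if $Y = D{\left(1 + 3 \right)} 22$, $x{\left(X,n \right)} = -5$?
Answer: $- \frac{24675}{2} \approx -12338.0$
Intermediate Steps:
$D{\left(p \right)} = -6 + \frac{1}{p}$ ($D{\left(p \right)} = -6 + 1 \frac{1}{p} = -6 + \frac{1}{p}$)
$Z{\left(G,Q \right)} = 25$ ($Z{\left(G,Q \right)} = \left(-5\right)^{2} = 25$)
$Y = - \frac{253}{2}$ ($Y = \left(-6 + \frac{1}{1 + 3}\right) 22 = \left(-6 + \frac{1}{4}\right) 22 = \left(- \frac{23}{4}\right) 22 = - \frac{253}{2} \approx -126.5$)
$\left(-367 + Y\right) Z{\left(-9,-9 \right)} = \left(-367 - \frac{253}{2}\right) 25 = \left(- \frac{987}{2}\right) 25 = - \frac{24675}{2}$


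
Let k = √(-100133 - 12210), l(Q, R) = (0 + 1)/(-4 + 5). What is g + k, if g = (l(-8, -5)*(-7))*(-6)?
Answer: 42 + I*√112343 ≈ 42.0 + 335.18*I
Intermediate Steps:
l(Q, R) = 1 (l(Q, R) = 1/1 = 1*1 = 1)
k = I*√112343 (k = √(-112343) = I*√112343 ≈ 335.18*I)
g = 42 (g = (1*(-7))*(-6) = -7*(-6) = 42)
g + k = 42 + I*√112343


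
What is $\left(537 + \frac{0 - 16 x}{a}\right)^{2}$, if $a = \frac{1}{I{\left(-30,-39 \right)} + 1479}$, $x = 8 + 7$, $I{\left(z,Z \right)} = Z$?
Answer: $119068473969$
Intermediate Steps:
$x = 15$
$a = \frac{1}{1440}$ ($a = \frac{1}{-39 + 1479} = \frac{1}{1440} \approx 0.00069444$)
$\left(537 + \frac{0 - 16 x}{a}\right)^{2} = \left(537 + \left(0 - 240\right) \frac{1}{\frac{1}{1440}}\right)^{2} = \left(537 + \left(0 - 240\right) 1440\right)^{2} = \left(537 - 345600\right)^{2} = \left(-345063\right)^{2} = 119068473969$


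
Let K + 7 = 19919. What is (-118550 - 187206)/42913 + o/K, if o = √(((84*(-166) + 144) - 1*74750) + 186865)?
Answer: -305756/42913 + 53*√35/19912 ≈ -7.1093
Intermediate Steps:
K = 19912 (K = -7 + 19919 = 19912)
o = 53*√35 (o = √(((-13944 + 144) - 74750) + 186865) = √((-13800 - 74750) + 186865) = √(-88550 + 186865) = √98315 = 53*√35 ≈ 313.55)
(-118550 - 187206)/42913 + o/K = (-118550 - 187206)/42913 + (53*√35)/19912 = -305756*1/42913 + (53*√35)*(1/19912) = -305756/42913 + 53*√35/19912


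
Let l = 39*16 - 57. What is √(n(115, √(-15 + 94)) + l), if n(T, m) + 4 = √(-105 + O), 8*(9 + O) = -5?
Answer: √(2252 + I*√1834)/2 ≈ 23.729 + 0.2256*I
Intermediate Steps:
O = -77/8 (O = -9 + (⅛)*(-5) = -9 - 5/8 = -77/8 ≈ -9.6250)
l = 567 (l = 624 - 57 = 567)
n(T, m) = -4 + I*√1834/4 (n(T, m) = -4 + √(-105 - 77/8) = -4 + √(-917/8) = -4 + I*√1834/4)
√(n(115, √(-15 + 94)) + l) = √((-4 + I*√1834/4) + 567) = √(563 + I*√1834/4)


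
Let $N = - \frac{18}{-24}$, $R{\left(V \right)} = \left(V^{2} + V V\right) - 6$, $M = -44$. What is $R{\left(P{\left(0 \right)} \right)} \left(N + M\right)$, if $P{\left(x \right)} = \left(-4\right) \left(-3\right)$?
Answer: $- \frac{24393}{2} \approx -12197.0$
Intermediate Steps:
$P{\left(x \right)} = 12$
$R{\left(V \right)} = -6 + 2 V^{2}$ ($R{\left(V \right)} = \left(V^{2} + V^{2}\right) - 6 = 2 V^{2} - 6 = -6 + 2 V^{2}$)
$N = \frac{3}{4}$ ($N = \left(-18\right) \left(- \frac{1}{24}\right) = \frac{3}{4} \approx 0.75$)
$R{\left(P{\left(0 \right)} \right)} \left(N + M\right) = \left(-6 + 2 \cdot 12^{2}\right) \left(\frac{3}{4} - 44\right) = \left(-6 + 2 \cdot 144\right) \left(- \frac{173}{4}\right) = \left(-6 + 288\right) \left(- \frac{173}{4}\right) = 282 \left(- \frac{173}{4}\right) = - \frac{24393}{2}$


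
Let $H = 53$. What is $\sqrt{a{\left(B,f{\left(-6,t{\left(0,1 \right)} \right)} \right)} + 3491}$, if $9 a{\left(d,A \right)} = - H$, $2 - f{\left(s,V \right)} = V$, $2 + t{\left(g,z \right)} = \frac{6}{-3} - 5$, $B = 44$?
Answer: $\frac{\sqrt{31366}}{3} \approx 59.035$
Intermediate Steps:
$t{\left(g,z \right)} = -9$ ($t{\left(g,z \right)} = -2 - \left(5 - \frac{6}{-3}\right) = -2 + \left(6 \left(- \frac{1}{3}\right) - 5\right) = -2 - 7 = -9$)
$f{\left(s,V \right)} = 2 - V$
$a{\left(d,A \right)} = - \frac{53}{9}$ ($a{\left(d,A \right)} = \frac{\left(-1\right) 53}{9} = \frac{1}{9} \left(-53\right) = - \frac{53}{9}$)
$\sqrt{a{\left(B,f{\left(-6,t{\left(0,1 \right)} \right)} \right)} + 3491} = \sqrt{- \frac{53}{9} + 3491} = \sqrt{\frac{31366}{9}} = \frac{\sqrt{31366}}{3}$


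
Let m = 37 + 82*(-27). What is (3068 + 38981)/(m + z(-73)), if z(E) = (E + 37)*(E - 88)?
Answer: 6007/517 ≈ 11.619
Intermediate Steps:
z(E) = (-88 + E)*(37 + E) (z(E) = (37 + E)*(-88 + E) = (-88 + E)*(37 + E))
m = -2177 (m = 37 - 2214 = -2177)
(3068 + 38981)/(m + z(-73)) = (3068 + 38981)/(-2177 + (-3256 + (-73)² - 51*(-73))) = 42049/(-2177 + (-3256 + 5329 + 3723)) = 42049/(-2177 + 5796) = 42049/3619 = 42049*(1/3619) = 6007/517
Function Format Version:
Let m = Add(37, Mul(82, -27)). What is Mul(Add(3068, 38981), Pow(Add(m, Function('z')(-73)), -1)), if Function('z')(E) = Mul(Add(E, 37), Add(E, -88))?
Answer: Rational(6007, 517) ≈ 11.619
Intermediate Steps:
Function('z')(E) = Mul(Add(-88, E), Add(37, E)) (Function('z')(E) = Mul(Add(37, E), Add(-88, E)) = Mul(Add(-88, E), Add(37, E)))
m = -2177 (m = Add(37, -2214) = -2177)
Mul(Add(3068, 38981), Pow(Add(m, Function('z')(-73)), -1)) = Mul(Add(3068, 38981), Pow(Add(-2177, Add(-3256, Pow(-73, 2), Mul(-51, -73))), -1)) = Mul(42049, Pow(Add(-2177, Add(-3256, 5329, 3723)), -1)) = Mul(42049, Pow(Add(-2177, 5796), -1)) = Mul(42049, Pow(3619, -1)) = Mul(42049, Rational(1, 3619)) = Rational(6007, 517)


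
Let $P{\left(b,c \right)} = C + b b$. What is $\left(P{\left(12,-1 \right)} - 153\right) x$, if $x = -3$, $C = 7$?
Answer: $6$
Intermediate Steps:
$P{\left(b,c \right)} = 7 + b^{2}$ ($P{\left(b,c \right)} = 7 + b b = 7 + b^{2}$)
$\left(P{\left(12,-1 \right)} - 153\right) x = \left(\left(7 + 12^{2}\right) - 153\right) \left(-3\right) = \left(\left(7 + 144\right) - 153\right) \left(-3\right) = \left(151 - 153\right) \left(-3\right) = \left(-2\right) \left(-3\right) = 6$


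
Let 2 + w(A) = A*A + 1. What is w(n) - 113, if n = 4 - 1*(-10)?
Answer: 82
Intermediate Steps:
n = 14 (n = 4 + 10 = 14)
w(A) = -1 + A**2 (w(A) = -2 + (A*A + 1) = -2 + (A**2 + 1) = -2 + (1 + A**2) = -1 + A**2)
w(n) - 113 = (-1 + 14**2) - 113 = (-1 + 196) - 113 = 195 - 113 = 82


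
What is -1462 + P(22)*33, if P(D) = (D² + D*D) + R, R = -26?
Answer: 29624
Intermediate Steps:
P(D) = -26 + 2*D² (P(D) = (D² + D*D) - 26 = (D² + D²) - 26 = 2*D² - 26 = -26 + 2*D²)
-1462 + P(22)*33 = -1462 + (-26 + 2*22²)*33 = -1462 + (-26 + 2*484)*33 = -1462 + (-26 + 968)*33 = -1462 + 942*33 = -1462 + 31086 = 29624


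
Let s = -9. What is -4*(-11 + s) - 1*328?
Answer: -248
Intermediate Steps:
-4*(-11 + s) - 1*328 = -4*(-11 - 9) - 1*328 = -4*(-20) - 328 = 80 - 328 = -248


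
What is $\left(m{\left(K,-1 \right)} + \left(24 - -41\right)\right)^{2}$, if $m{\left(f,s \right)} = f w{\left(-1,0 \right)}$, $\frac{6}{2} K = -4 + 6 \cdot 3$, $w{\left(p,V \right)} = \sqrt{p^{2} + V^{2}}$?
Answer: $\frac{43681}{9} \approx 4853.4$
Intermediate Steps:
$w{\left(p,V \right)} = \sqrt{V^{2} + p^{2}}$
$K = \frac{14}{3}$ ($K = \frac{-4 + 6 \cdot 3}{3} = \frac{-4 + 18}{3} = \frac{1}{3} \cdot 14 = \frac{14}{3} \approx 4.6667$)
$m{\left(f,s \right)} = f$ ($m{\left(f,s \right)} = f \sqrt{0^{2} + \left(-1\right)^{2}} = f \sqrt{0 + 1} = f \sqrt{1} = f 1 = f$)
$\left(m{\left(K,-1 \right)} + \left(24 - -41\right)\right)^{2} = \left(\frac{14}{3} + \left(24 - -41\right)\right)^{2} = \left(\frac{14}{3} + \left(24 + 41\right)\right)^{2} = \left(\frac{14}{3} + 65\right)^{2} = \left(\frac{209}{3}\right)^{2} = \frac{43681}{9}$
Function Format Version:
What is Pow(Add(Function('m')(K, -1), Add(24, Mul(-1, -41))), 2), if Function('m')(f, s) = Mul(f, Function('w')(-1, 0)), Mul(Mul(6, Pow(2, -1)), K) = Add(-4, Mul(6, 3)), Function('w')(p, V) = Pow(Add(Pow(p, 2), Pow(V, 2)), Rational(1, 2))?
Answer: Rational(43681, 9) ≈ 4853.4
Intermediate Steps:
Function('w')(p, V) = Pow(Add(Pow(V, 2), Pow(p, 2)), Rational(1, 2))
K = Rational(14, 3) (K = Mul(Rational(1, 3), Add(-4, Mul(6, 3))) = Mul(Rational(1, 3), Add(-4, 18)) = Mul(Rational(1, 3), 14) = Rational(14, 3) ≈ 4.6667)
Function('m')(f, s) = f (Function('m')(f, s) = Mul(f, Pow(Add(Pow(0, 2), Pow(-1, 2)), Rational(1, 2))) = Mul(f, Pow(Add(0, 1), Rational(1, 2))) = Mul(f, Pow(1, Rational(1, 2))) = Mul(f, 1) = f)
Pow(Add(Function('m')(K, -1), Add(24, Mul(-1, -41))), 2) = Pow(Add(Rational(14, 3), Add(24, Mul(-1, -41))), 2) = Pow(Add(Rational(14, 3), Add(24, 41)), 2) = Pow(Add(Rational(14, 3), 65), 2) = Pow(Rational(209, 3), 2) = Rational(43681, 9)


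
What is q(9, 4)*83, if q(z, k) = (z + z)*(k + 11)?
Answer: 22410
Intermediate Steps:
q(z, k) = 2*z*(11 + k) (q(z, k) = (2*z)*(11 + k) = 2*z*(11 + k))
q(9, 4)*83 = (2*9*(11 + 4))*83 = (2*9*15)*83 = 270*83 = 22410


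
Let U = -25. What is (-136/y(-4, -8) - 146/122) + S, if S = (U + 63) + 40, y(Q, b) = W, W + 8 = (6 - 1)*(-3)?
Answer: 116051/1403 ≈ 82.716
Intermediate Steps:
W = -23 (W = -8 + (6 - 1)*(-3) = -8 + 5*(-3) = -8 - 15 = -23)
y(Q, b) = -23
S = 78 (S = (-25 + 63) + 40 = 38 + 40 = 78)
(-136/y(-4, -8) - 146/122) + S = (-136/(-23) - 146/122) + 78 = (-136*(-1/23) - 146*1/122) + 78 = (136/23 - 73/61) + 78 = 6617/1403 + 78 = 116051/1403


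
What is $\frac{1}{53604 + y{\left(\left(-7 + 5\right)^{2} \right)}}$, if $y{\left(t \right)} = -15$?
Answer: $\frac{1}{53589} \approx 1.8661 \cdot 10^{-5}$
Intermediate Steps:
$\frac{1}{53604 + y{\left(\left(-7 + 5\right)^{2} \right)}} = \frac{1}{53604 - 15} = \frac{1}{53589}$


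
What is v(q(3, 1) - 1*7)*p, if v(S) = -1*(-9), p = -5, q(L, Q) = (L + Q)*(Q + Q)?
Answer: -45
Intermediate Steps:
q(L, Q) = 2*Q*(L + Q) (q(L, Q) = (L + Q)*(2*Q) = 2*Q*(L + Q))
v(S) = 9
v(q(3, 1) - 1*7)*p = 9*(-5) = -45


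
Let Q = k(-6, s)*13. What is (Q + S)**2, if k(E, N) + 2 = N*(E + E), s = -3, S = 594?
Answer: 1073296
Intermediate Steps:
k(E, N) = -2 + 2*E*N (k(E, N) = -2 + N*(E + E) = -2 + N*(2*E) = -2 + 2*E*N)
Q = 442 (Q = (-2 + 2*(-6)*(-3))*13 = (-2 + 36)*13 = 34*13 = 442)
(Q + S)**2 = (442 + 594)**2 = 1036**2 = 1073296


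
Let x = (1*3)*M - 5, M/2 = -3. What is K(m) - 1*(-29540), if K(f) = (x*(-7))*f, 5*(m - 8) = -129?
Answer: 133371/5 ≈ 26674.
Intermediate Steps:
M = -6 (M = 2*(-3) = -6)
m = -89/5 (m = 8 + (⅕)*(-129) = 8 - 129/5 = -89/5 ≈ -17.800)
x = -23 (x = (1*3)*(-6) - 5 = 3*(-6) - 5 = -18 - 5 = -23)
K(f) = 161*f (K(f) = (-23*(-7))*f = 161*f)
K(m) - 1*(-29540) = 161*(-89/5) - 1*(-29540) = -14329/5 + 29540 = 133371/5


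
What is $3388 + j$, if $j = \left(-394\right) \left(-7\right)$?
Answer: $6146$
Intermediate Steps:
$j = 2758$
$3388 + j = 3388 + 2758 = 6146$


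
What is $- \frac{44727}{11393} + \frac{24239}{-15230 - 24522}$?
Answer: $- \frac{2054142631}{452894536} \approx -4.5356$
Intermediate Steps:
$- \frac{44727}{11393} + \frac{24239}{-15230 - 24522} = \left(-44727\right) \frac{1}{11393} + \frac{24239}{-39752} = - \frac{44727}{11393} + 24239 \left(- \frac{1}{39752}\right) = - \frac{44727}{11393} - \frac{24239}{39752} = - \frac{2054142631}{452894536}$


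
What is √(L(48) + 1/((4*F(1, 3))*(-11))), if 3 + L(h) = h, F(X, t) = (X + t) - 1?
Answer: √195987/66 ≈ 6.7076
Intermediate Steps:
F(X, t) = -1 + X + t
L(h) = -3 + h
√(L(48) + 1/((4*F(1, 3))*(-11))) = √((-3 + 48) + 1/((4*(-1 + 1 + 3))*(-11))) = √(45 + 1/((4*3)*(-11))) = √(45 + 1/(12*(-11))) = √(45 + 1/(-132)) = √(45 - 1/132) = √(5939/132) = √195987/66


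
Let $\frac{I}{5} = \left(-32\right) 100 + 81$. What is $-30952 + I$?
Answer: $-46547$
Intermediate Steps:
$I = -15595$ ($I = 5 \left(\left(-32\right) 100 + 81\right) = 5 \left(-3200 + 81\right) = 5 \left(-3119\right) = -15595$)
$-30952 + I = -30952 - 15595 = -46547$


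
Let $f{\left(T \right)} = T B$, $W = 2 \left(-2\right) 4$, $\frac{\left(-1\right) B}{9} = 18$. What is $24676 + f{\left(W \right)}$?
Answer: $27268$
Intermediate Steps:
$B = -162$ ($B = \left(-9\right) 18 = -162$)
$W = -16$ ($W = \left(-4\right) 4 = -16$)
$f{\left(T \right)} = - 162 T$ ($f{\left(T \right)} = T \left(-162\right) = - 162 T$)
$24676 + f{\left(W \right)} = 24676 - -2592 = 24676 + 2592 = 27268$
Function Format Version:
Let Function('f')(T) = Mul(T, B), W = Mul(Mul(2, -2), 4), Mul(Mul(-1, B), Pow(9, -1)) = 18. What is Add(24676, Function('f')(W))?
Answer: 27268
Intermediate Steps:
B = -162 (B = Mul(-9, 18) = -162)
W = -16 (W = Mul(-4, 4) = -16)
Function('f')(T) = Mul(-162, T) (Function('f')(T) = Mul(T, -162) = Mul(-162, T))
Add(24676, Function('f')(W)) = Add(24676, Mul(-162, -16)) = Add(24676, 2592) = 27268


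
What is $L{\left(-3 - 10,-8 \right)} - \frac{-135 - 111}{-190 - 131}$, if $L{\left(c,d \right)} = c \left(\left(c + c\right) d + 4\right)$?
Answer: $- \frac{294974}{107} \approx -2756.8$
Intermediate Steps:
$L{\left(c,d \right)} = c \left(4 + 2 c d\right)$ ($L{\left(c,d \right)} = c \left(2 c d + 4\right) = c \left(4 + 2 c d\right)$)
$L{\left(-3 - 10,-8 \right)} - \frac{-135 - 111}{-190 - 131} = 2 \left(-3 - 10\right) \left(2 + \left(-3 - 10\right) \left(-8\right)\right) - \frac{-135 - 111}{-190 - 131} = 2 \left(-13\right) \left(2 - -104\right) - - \frac{246}{-321} = 2 \left(-13\right) \left(2 + 104\right) - \left(-246\right) \left(- \frac{1}{321}\right) = 2 \left(-13\right) 106 - \frac{82}{107} = -2756 - \frac{82}{107} = - \frac{294974}{107}$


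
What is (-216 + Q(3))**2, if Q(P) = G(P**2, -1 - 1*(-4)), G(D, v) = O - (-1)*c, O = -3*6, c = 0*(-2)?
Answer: 54756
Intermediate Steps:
c = 0
O = -18
G(D, v) = -18 (G(D, v) = -18 - (-1)*0 = -18 - 1*0 = -18 + 0 = -18)
Q(P) = -18
(-216 + Q(3))**2 = (-216 - 18)**2 = (-234)**2 = 54756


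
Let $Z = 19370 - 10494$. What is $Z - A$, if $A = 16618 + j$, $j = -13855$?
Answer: $6113$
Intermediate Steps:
$Z = 8876$
$A = 2763$ ($A = 16618 - 13855 = 2763$)
$Z - A = 8876 - 2763 = 6113$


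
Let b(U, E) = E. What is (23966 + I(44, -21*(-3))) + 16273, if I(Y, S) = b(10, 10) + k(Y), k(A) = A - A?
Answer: 40249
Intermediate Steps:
k(A) = 0
I(Y, S) = 10 (I(Y, S) = 10 + 0 = 10)
(23966 + I(44, -21*(-3))) + 16273 = (23966 + 10) + 16273 = 23976 + 16273 = 40249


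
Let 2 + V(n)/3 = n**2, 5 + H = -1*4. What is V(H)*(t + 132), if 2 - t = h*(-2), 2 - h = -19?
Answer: 41712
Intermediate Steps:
h = 21 (h = 2 - 1*(-19) = 2 + 19 = 21)
t = 44 (t = 2 - 21*(-2) = 2 - 1*(-42) = 2 + 42 = 44)
H = -9 (H = -5 - 1*4 = -5 - 4 = -9)
V(n) = -6 + 3*n**2
V(H)*(t + 132) = (-6 + 3*(-9)**2)*(44 + 132) = (-6 + 3*81)*176 = (-6 + 243)*176 = 237*176 = 41712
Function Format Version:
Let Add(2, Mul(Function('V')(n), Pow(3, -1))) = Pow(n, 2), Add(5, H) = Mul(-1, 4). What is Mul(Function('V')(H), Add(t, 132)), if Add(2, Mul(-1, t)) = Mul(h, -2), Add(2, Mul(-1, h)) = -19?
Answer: 41712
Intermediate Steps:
h = 21 (h = Add(2, Mul(-1, -19)) = Add(2, 19) = 21)
t = 44 (t = Add(2, Mul(-1, Mul(21, -2))) = Add(2, Mul(-1, -42)) = Add(2, 42) = 44)
H = -9 (H = Add(-5, Mul(-1, 4)) = Add(-5, -4) = -9)
Function('V')(n) = Add(-6, Mul(3, Pow(n, 2)))
Mul(Function('V')(H), Add(t, 132)) = Mul(Add(-6, Mul(3, Pow(-9, 2))), Add(44, 132)) = Mul(Add(-6, Mul(3, 81)), 176) = Mul(Add(-6, 243), 176) = Mul(237, 176) = 41712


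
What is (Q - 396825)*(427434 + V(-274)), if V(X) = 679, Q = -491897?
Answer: -380473441586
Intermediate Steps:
(Q - 396825)*(427434 + V(-274)) = (-491897 - 396825)*(427434 + 679) = -888722*428113 = -380473441586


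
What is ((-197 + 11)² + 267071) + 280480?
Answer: 582147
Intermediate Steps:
((-197 + 11)² + 267071) + 280480 = ((-186)² + 267071) + 280480 = (34596 + 267071) + 280480 = 301667 + 280480 = 582147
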